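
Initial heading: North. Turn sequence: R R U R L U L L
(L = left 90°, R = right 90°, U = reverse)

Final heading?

Answer: Final heading: North

Derivation:
Start: North
  R (right (90° clockwise)) -> East
  R (right (90° clockwise)) -> South
  U (U-turn (180°)) -> North
  R (right (90° clockwise)) -> East
  L (left (90° counter-clockwise)) -> North
  U (U-turn (180°)) -> South
  L (left (90° counter-clockwise)) -> East
  L (left (90° counter-clockwise)) -> North
Final: North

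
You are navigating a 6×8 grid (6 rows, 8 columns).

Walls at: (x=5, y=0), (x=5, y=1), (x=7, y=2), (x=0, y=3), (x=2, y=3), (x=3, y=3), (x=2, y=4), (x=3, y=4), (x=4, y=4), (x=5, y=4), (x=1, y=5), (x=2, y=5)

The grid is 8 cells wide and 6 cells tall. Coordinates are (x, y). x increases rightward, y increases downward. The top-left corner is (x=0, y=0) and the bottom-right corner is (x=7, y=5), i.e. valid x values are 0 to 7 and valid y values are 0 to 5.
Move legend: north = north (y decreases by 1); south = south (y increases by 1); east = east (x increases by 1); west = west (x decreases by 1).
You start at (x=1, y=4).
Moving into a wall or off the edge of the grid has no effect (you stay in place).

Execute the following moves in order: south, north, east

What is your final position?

Answer: Final position: (x=1, y=3)

Derivation:
Start: (x=1, y=4)
  south (south): blocked, stay at (x=1, y=4)
  north (north): (x=1, y=4) -> (x=1, y=3)
  east (east): blocked, stay at (x=1, y=3)
Final: (x=1, y=3)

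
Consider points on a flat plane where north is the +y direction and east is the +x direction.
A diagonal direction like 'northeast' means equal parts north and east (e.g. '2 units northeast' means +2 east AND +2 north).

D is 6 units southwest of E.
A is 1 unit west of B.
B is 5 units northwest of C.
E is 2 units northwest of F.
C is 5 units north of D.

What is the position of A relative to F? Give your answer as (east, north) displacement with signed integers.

Place F at the origin (east=0, north=0).
  E is 2 units northwest of F: delta (east=-2, north=+2); E at (east=-2, north=2).
  D is 6 units southwest of E: delta (east=-6, north=-6); D at (east=-8, north=-4).
  C is 5 units north of D: delta (east=+0, north=+5); C at (east=-8, north=1).
  B is 5 units northwest of C: delta (east=-5, north=+5); B at (east=-13, north=6).
  A is 1 unit west of B: delta (east=-1, north=+0); A at (east=-14, north=6).
Therefore A relative to F: (east=-14, north=6).

Answer: A is at (east=-14, north=6) relative to F.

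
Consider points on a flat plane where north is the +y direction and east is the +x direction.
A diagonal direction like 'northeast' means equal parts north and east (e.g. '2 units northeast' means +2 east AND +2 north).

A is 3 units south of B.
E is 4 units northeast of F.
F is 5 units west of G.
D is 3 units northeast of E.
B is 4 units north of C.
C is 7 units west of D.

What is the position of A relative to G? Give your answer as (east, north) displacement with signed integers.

Place G at the origin (east=0, north=0).
  F is 5 units west of G: delta (east=-5, north=+0); F at (east=-5, north=0).
  E is 4 units northeast of F: delta (east=+4, north=+4); E at (east=-1, north=4).
  D is 3 units northeast of E: delta (east=+3, north=+3); D at (east=2, north=7).
  C is 7 units west of D: delta (east=-7, north=+0); C at (east=-5, north=7).
  B is 4 units north of C: delta (east=+0, north=+4); B at (east=-5, north=11).
  A is 3 units south of B: delta (east=+0, north=-3); A at (east=-5, north=8).
Therefore A relative to G: (east=-5, north=8).

Answer: A is at (east=-5, north=8) relative to G.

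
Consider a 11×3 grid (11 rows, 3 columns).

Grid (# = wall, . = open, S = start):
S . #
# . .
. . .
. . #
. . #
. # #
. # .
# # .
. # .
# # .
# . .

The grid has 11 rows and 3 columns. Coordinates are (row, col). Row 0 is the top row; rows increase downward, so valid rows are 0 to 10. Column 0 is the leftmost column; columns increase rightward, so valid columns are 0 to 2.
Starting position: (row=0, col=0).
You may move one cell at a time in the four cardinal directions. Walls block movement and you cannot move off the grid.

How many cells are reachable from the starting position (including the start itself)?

Answer: Reachable cells: 13

Derivation:
BFS flood-fill from (row=0, col=0):
  Distance 0: (row=0, col=0)
  Distance 1: (row=0, col=1)
  Distance 2: (row=1, col=1)
  Distance 3: (row=1, col=2), (row=2, col=1)
  Distance 4: (row=2, col=0), (row=2, col=2), (row=3, col=1)
  Distance 5: (row=3, col=0), (row=4, col=1)
  Distance 6: (row=4, col=0)
  Distance 7: (row=5, col=0)
  Distance 8: (row=6, col=0)
Total reachable: 13 (grid has 20 open cells total)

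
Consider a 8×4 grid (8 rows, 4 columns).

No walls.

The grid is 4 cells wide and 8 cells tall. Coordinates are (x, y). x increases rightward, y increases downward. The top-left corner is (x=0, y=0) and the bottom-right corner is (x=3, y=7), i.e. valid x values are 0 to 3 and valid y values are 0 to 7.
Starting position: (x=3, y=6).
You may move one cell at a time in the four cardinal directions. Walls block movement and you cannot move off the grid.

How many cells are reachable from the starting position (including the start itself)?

BFS flood-fill from (x=3, y=6):
  Distance 0: (x=3, y=6)
  Distance 1: (x=3, y=5), (x=2, y=6), (x=3, y=7)
  Distance 2: (x=3, y=4), (x=2, y=5), (x=1, y=6), (x=2, y=7)
  Distance 3: (x=3, y=3), (x=2, y=4), (x=1, y=5), (x=0, y=6), (x=1, y=7)
  Distance 4: (x=3, y=2), (x=2, y=3), (x=1, y=4), (x=0, y=5), (x=0, y=7)
  Distance 5: (x=3, y=1), (x=2, y=2), (x=1, y=3), (x=0, y=4)
  Distance 6: (x=3, y=0), (x=2, y=1), (x=1, y=2), (x=0, y=3)
  Distance 7: (x=2, y=0), (x=1, y=1), (x=0, y=2)
  Distance 8: (x=1, y=0), (x=0, y=1)
  Distance 9: (x=0, y=0)
Total reachable: 32 (grid has 32 open cells total)

Answer: Reachable cells: 32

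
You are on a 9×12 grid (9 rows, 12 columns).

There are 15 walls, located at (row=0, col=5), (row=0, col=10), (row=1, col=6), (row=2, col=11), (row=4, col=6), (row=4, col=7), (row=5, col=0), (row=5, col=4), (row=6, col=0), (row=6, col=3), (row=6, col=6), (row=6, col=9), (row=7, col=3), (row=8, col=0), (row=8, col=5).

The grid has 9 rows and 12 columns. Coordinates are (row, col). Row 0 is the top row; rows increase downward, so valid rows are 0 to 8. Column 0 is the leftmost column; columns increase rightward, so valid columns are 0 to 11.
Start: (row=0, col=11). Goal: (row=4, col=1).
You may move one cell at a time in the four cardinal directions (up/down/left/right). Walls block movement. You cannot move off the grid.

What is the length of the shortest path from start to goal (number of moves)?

Answer: Shortest path length: 14

Derivation:
BFS from (row=0, col=11) until reaching (row=4, col=1):
  Distance 0: (row=0, col=11)
  Distance 1: (row=1, col=11)
  Distance 2: (row=1, col=10)
  Distance 3: (row=1, col=9), (row=2, col=10)
  Distance 4: (row=0, col=9), (row=1, col=8), (row=2, col=9), (row=3, col=10)
  Distance 5: (row=0, col=8), (row=1, col=7), (row=2, col=8), (row=3, col=9), (row=3, col=11), (row=4, col=10)
  Distance 6: (row=0, col=7), (row=2, col=7), (row=3, col=8), (row=4, col=9), (row=4, col=11), (row=5, col=10)
  Distance 7: (row=0, col=6), (row=2, col=6), (row=3, col=7), (row=4, col=8), (row=5, col=9), (row=5, col=11), (row=6, col=10)
  Distance 8: (row=2, col=5), (row=3, col=6), (row=5, col=8), (row=6, col=11), (row=7, col=10)
  Distance 9: (row=1, col=5), (row=2, col=4), (row=3, col=5), (row=5, col=7), (row=6, col=8), (row=7, col=9), (row=7, col=11), (row=8, col=10)
  Distance 10: (row=1, col=4), (row=2, col=3), (row=3, col=4), (row=4, col=5), (row=5, col=6), (row=6, col=7), (row=7, col=8), (row=8, col=9), (row=8, col=11)
  Distance 11: (row=0, col=4), (row=1, col=3), (row=2, col=2), (row=3, col=3), (row=4, col=4), (row=5, col=5), (row=7, col=7), (row=8, col=8)
  Distance 12: (row=0, col=3), (row=1, col=2), (row=2, col=1), (row=3, col=2), (row=4, col=3), (row=6, col=5), (row=7, col=6), (row=8, col=7)
  Distance 13: (row=0, col=2), (row=1, col=1), (row=2, col=0), (row=3, col=1), (row=4, col=2), (row=5, col=3), (row=6, col=4), (row=7, col=5), (row=8, col=6)
  Distance 14: (row=0, col=1), (row=1, col=0), (row=3, col=0), (row=4, col=1), (row=5, col=2), (row=7, col=4)  <- goal reached here
One shortest path (14 moves): (row=0, col=11) -> (row=1, col=11) -> (row=1, col=10) -> (row=1, col=9) -> (row=1, col=8) -> (row=1, col=7) -> (row=2, col=7) -> (row=2, col=6) -> (row=2, col=5) -> (row=2, col=4) -> (row=2, col=3) -> (row=2, col=2) -> (row=2, col=1) -> (row=3, col=1) -> (row=4, col=1)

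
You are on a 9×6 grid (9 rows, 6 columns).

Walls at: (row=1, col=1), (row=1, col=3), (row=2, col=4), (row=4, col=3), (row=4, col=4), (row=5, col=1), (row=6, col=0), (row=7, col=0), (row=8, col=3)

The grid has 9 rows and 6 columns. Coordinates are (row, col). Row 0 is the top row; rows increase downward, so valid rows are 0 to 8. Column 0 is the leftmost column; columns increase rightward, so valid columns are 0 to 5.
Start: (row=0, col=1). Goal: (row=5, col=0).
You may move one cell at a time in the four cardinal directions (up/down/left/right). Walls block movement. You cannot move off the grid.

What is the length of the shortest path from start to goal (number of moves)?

BFS from (row=0, col=1) until reaching (row=5, col=0):
  Distance 0: (row=0, col=1)
  Distance 1: (row=0, col=0), (row=0, col=2)
  Distance 2: (row=0, col=3), (row=1, col=0), (row=1, col=2)
  Distance 3: (row=0, col=4), (row=2, col=0), (row=2, col=2)
  Distance 4: (row=0, col=5), (row=1, col=4), (row=2, col=1), (row=2, col=3), (row=3, col=0), (row=3, col=2)
  Distance 5: (row=1, col=5), (row=3, col=1), (row=3, col=3), (row=4, col=0), (row=4, col=2)
  Distance 6: (row=2, col=5), (row=3, col=4), (row=4, col=1), (row=5, col=0), (row=5, col=2)  <- goal reached here
One shortest path (6 moves): (row=0, col=1) -> (row=0, col=0) -> (row=1, col=0) -> (row=2, col=0) -> (row=3, col=0) -> (row=4, col=0) -> (row=5, col=0)

Answer: Shortest path length: 6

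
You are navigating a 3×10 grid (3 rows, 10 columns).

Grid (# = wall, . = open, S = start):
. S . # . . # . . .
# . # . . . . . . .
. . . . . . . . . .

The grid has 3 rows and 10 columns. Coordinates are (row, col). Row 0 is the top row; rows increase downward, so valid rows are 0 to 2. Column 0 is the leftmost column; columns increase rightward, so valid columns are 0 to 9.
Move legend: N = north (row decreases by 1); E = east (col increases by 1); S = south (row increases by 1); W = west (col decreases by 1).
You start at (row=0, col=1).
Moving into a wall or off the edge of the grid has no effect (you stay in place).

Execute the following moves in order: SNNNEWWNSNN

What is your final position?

Start: (row=0, col=1)
  S (south): (row=0, col=1) -> (row=1, col=1)
  N (north): (row=1, col=1) -> (row=0, col=1)
  N (north): blocked, stay at (row=0, col=1)
  N (north): blocked, stay at (row=0, col=1)
  E (east): (row=0, col=1) -> (row=0, col=2)
  W (west): (row=0, col=2) -> (row=0, col=1)
  W (west): (row=0, col=1) -> (row=0, col=0)
  N (north): blocked, stay at (row=0, col=0)
  S (south): blocked, stay at (row=0, col=0)
  N (north): blocked, stay at (row=0, col=0)
  N (north): blocked, stay at (row=0, col=0)
Final: (row=0, col=0)

Answer: Final position: (row=0, col=0)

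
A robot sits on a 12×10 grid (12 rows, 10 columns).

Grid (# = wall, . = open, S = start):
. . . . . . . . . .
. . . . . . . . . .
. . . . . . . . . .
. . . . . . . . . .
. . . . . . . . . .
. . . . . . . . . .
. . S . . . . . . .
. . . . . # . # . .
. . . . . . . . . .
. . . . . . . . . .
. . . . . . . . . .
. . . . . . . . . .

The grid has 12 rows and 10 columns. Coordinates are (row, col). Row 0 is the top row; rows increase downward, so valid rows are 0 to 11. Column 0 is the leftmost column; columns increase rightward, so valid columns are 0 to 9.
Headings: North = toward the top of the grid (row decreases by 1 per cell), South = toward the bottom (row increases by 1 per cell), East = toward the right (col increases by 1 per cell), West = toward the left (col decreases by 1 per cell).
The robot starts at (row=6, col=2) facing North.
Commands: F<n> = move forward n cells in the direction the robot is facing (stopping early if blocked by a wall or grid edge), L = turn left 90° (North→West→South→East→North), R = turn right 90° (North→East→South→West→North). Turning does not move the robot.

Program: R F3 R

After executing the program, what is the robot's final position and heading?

Answer: Final position: (row=6, col=5), facing South

Derivation:
Start: (row=6, col=2), facing North
  R: turn right, now facing East
  F3: move forward 3, now at (row=6, col=5)
  R: turn right, now facing South
Final: (row=6, col=5), facing South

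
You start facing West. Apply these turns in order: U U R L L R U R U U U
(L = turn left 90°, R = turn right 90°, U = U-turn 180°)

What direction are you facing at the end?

Start: West
  U (U-turn (180°)) -> East
  U (U-turn (180°)) -> West
  R (right (90° clockwise)) -> North
  L (left (90° counter-clockwise)) -> West
  L (left (90° counter-clockwise)) -> South
  R (right (90° clockwise)) -> West
  U (U-turn (180°)) -> East
  R (right (90° clockwise)) -> South
  U (U-turn (180°)) -> North
  U (U-turn (180°)) -> South
  U (U-turn (180°)) -> North
Final: North

Answer: Final heading: North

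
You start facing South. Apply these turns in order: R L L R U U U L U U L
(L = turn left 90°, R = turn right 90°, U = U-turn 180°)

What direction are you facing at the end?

Answer: Final heading: South

Derivation:
Start: South
  R (right (90° clockwise)) -> West
  L (left (90° counter-clockwise)) -> South
  L (left (90° counter-clockwise)) -> East
  R (right (90° clockwise)) -> South
  U (U-turn (180°)) -> North
  U (U-turn (180°)) -> South
  U (U-turn (180°)) -> North
  L (left (90° counter-clockwise)) -> West
  U (U-turn (180°)) -> East
  U (U-turn (180°)) -> West
  L (left (90° counter-clockwise)) -> South
Final: South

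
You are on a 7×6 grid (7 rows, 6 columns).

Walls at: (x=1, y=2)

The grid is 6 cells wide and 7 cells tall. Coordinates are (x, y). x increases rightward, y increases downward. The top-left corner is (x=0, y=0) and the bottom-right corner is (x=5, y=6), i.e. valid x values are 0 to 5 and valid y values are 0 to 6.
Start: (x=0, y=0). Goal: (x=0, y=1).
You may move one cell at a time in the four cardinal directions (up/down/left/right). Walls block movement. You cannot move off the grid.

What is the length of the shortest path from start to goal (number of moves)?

BFS from (x=0, y=0) until reaching (x=0, y=1):
  Distance 0: (x=0, y=0)
  Distance 1: (x=1, y=0), (x=0, y=1)  <- goal reached here
One shortest path (1 moves): (x=0, y=0) -> (x=0, y=1)

Answer: Shortest path length: 1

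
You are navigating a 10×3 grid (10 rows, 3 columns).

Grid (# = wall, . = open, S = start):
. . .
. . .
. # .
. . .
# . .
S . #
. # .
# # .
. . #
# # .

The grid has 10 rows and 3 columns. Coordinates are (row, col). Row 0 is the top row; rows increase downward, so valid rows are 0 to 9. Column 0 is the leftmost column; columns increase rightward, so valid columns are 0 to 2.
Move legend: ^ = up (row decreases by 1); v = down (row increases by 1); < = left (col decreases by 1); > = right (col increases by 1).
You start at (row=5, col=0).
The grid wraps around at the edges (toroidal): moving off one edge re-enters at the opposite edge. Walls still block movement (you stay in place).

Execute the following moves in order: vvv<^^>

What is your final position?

Answer: Final position: (row=6, col=0)

Derivation:
Start: (row=5, col=0)
  v (down): (row=5, col=0) -> (row=6, col=0)
  v (down): blocked, stay at (row=6, col=0)
  v (down): blocked, stay at (row=6, col=0)
  < (left): (row=6, col=0) -> (row=6, col=2)
  ^ (up): blocked, stay at (row=6, col=2)
  ^ (up): blocked, stay at (row=6, col=2)
  > (right): (row=6, col=2) -> (row=6, col=0)
Final: (row=6, col=0)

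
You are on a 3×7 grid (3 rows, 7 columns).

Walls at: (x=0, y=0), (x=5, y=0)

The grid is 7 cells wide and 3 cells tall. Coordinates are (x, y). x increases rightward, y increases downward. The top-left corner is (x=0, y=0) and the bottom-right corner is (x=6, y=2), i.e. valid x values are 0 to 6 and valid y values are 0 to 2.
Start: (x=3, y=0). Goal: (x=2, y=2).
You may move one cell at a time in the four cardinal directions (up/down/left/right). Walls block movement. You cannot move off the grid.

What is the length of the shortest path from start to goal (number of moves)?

Answer: Shortest path length: 3

Derivation:
BFS from (x=3, y=0) until reaching (x=2, y=2):
  Distance 0: (x=3, y=0)
  Distance 1: (x=2, y=0), (x=4, y=0), (x=3, y=1)
  Distance 2: (x=1, y=0), (x=2, y=1), (x=4, y=1), (x=3, y=2)
  Distance 3: (x=1, y=1), (x=5, y=1), (x=2, y=2), (x=4, y=2)  <- goal reached here
One shortest path (3 moves): (x=3, y=0) -> (x=2, y=0) -> (x=2, y=1) -> (x=2, y=2)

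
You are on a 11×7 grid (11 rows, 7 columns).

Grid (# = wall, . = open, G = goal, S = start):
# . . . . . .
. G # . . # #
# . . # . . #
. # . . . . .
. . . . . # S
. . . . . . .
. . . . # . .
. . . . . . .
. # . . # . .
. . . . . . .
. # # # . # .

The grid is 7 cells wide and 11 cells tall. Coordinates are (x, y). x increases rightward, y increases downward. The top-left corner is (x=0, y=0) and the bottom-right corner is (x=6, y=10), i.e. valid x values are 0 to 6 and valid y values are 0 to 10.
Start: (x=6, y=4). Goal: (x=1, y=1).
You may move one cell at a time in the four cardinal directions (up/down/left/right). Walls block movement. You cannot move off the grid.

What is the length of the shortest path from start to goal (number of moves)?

BFS from (x=6, y=4) until reaching (x=1, y=1):
  Distance 0: (x=6, y=4)
  Distance 1: (x=6, y=3), (x=6, y=5)
  Distance 2: (x=5, y=3), (x=5, y=5), (x=6, y=6)
  Distance 3: (x=5, y=2), (x=4, y=3), (x=4, y=5), (x=5, y=6), (x=6, y=7)
  Distance 4: (x=4, y=2), (x=3, y=3), (x=4, y=4), (x=3, y=5), (x=5, y=7), (x=6, y=8)
  Distance 5: (x=4, y=1), (x=2, y=3), (x=3, y=4), (x=2, y=5), (x=3, y=6), (x=4, y=7), (x=5, y=8), (x=6, y=9)
  Distance 6: (x=4, y=0), (x=3, y=1), (x=2, y=2), (x=2, y=4), (x=1, y=5), (x=2, y=6), (x=3, y=7), (x=5, y=9), (x=6, y=10)
  Distance 7: (x=3, y=0), (x=5, y=0), (x=1, y=2), (x=1, y=4), (x=0, y=5), (x=1, y=6), (x=2, y=7), (x=3, y=8), (x=4, y=9)
  Distance 8: (x=2, y=0), (x=6, y=0), (x=1, y=1), (x=0, y=4), (x=0, y=6), (x=1, y=7), (x=2, y=8), (x=3, y=9), (x=4, y=10)  <- goal reached here
One shortest path (8 moves): (x=6, y=4) -> (x=6, y=3) -> (x=5, y=3) -> (x=4, y=3) -> (x=3, y=3) -> (x=2, y=3) -> (x=2, y=2) -> (x=1, y=2) -> (x=1, y=1)

Answer: Shortest path length: 8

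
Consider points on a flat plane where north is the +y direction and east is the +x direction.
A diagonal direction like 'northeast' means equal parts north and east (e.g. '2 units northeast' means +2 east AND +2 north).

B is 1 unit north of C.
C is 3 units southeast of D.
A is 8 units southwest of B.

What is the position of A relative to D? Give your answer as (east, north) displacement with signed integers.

Place D at the origin (east=0, north=0).
  C is 3 units southeast of D: delta (east=+3, north=-3); C at (east=3, north=-3).
  B is 1 unit north of C: delta (east=+0, north=+1); B at (east=3, north=-2).
  A is 8 units southwest of B: delta (east=-8, north=-8); A at (east=-5, north=-10).
Therefore A relative to D: (east=-5, north=-10).

Answer: A is at (east=-5, north=-10) relative to D.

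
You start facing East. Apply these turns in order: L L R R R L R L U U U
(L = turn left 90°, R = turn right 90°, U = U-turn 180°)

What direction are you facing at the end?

Start: East
  L (left (90° counter-clockwise)) -> North
  L (left (90° counter-clockwise)) -> West
  R (right (90° clockwise)) -> North
  R (right (90° clockwise)) -> East
  R (right (90° clockwise)) -> South
  L (left (90° counter-clockwise)) -> East
  R (right (90° clockwise)) -> South
  L (left (90° counter-clockwise)) -> East
  U (U-turn (180°)) -> West
  U (U-turn (180°)) -> East
  U (U-turn (180°)) -> West
Final: West

Answer: Final heading: West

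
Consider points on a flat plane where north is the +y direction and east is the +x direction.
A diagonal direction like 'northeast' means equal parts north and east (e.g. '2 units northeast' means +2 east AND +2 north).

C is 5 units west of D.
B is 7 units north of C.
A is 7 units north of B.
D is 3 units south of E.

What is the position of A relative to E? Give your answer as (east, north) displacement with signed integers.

Place E at the origin (east=0, north=0).
  D is 3 units south of E: delta (east=+0, north=-3); D at (east=0, north=-3).
  C is 5 units west of D: delta (east=-5, north=+0); C at (east=-5, north=-3).
  B is 7 units north of C: delta (east=+0, north=+7); B at (east=-5, north=4).
  A is 7 units north of B: delta (east=+0, north=+7); A at (east=-5, north=11).
Therefore A relative to E: (east=-5, north=11).

Answer: A is at (east=-5, north=11) relative to E.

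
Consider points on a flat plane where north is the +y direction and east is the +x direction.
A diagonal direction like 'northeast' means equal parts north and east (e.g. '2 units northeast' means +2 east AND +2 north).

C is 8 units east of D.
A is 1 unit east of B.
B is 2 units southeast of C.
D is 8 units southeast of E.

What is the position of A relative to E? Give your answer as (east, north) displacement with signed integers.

Answer: A is at (east=19, north=-10) relative to E.

Derivation:
Place E at the origin (east=0, north=0).
  D is 8 units southeast of E: delta (east=+8, north=-8); D at (east=8, north=-8).
  C is 8 units east of D: delta (east=+8, north=+0); C at (east=16, north=-8).
  B is 2 units southeast of C: delta (east=+2, north=-2); B at (east=18, north=-10).
  A is 1 unit east of B: delta (east=+1, north=+0); A at (east=19, north=-10).
Therefore A relative to E: (east=19, north=-10).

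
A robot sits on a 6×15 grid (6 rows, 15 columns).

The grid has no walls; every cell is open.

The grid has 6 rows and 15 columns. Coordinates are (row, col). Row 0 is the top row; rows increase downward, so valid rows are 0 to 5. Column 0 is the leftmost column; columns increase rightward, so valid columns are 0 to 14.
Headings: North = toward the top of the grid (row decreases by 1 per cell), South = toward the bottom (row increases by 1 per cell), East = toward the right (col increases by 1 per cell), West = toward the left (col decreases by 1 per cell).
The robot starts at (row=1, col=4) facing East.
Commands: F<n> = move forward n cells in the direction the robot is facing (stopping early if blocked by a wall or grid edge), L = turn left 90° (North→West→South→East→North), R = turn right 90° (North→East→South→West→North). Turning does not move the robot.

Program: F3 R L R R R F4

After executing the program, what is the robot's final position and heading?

Start: (row=1, col=4), facing East
  F3: move forward 3, now at (row=1, col=7)
  R: turn right, now facing South
  L: turn left, now facing East
  R: turn right, now facing South
  R: turn right, now facing West
  R: turn right, now facing North
  F4: move forward 1/4 (blocked), now at (row=0, col=7)
Final: (row=0, col=7), facing North

Answer: Final position: (row=0, col=7), facing North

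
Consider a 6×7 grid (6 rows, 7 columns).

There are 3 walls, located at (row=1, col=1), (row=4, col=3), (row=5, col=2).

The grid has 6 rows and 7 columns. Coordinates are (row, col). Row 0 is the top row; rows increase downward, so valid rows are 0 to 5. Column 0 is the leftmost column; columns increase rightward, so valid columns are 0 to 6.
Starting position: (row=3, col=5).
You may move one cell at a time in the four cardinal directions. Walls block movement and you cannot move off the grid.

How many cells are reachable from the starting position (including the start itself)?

BFS flood-fill from (row=3, col=5):
  Distance 0: (row=3, col=5)
  Distance 1: (row=2, col=5), (row=3, col=4), (row=3, col=6), (row=4, col=5)
  Distance 2: (row=1, col=5), (row=2, col=4), (row=2, col=6), (row=3, col=3), (row=4, col=4), (row=4, col=6), (row=5, col=5)
  Distance 3: (row=0, col=5), (row=1, col=4), (row=1, col=6), (row=2, col=3), (row=3, col=2), (row=5, col=4), (row=5, col=6)
  Distance 4: (row=0, col=4), (row=0, col=6), (row=1, col=3), (row=2, col=2), (row=3, col=1), (row=4, col=2), (row=5, col=3)
  Distance 5: (row=0, col=3), (row=1, col=2), (row=2, col=1), (row=3, col=0), (row=4, col=1)
  Distance 6: (row=0, col=2), (row=2, col=0), (row=4, col=0), (row=5, col=1)
  Distance 7: (row=0, col=1), (row=1, col=0), (row=5, col=0)
  Distance 8: (row=0, col=0)
Total reachable: 39 (grid has 39 open cells total)

Answer: Reachable cells: 39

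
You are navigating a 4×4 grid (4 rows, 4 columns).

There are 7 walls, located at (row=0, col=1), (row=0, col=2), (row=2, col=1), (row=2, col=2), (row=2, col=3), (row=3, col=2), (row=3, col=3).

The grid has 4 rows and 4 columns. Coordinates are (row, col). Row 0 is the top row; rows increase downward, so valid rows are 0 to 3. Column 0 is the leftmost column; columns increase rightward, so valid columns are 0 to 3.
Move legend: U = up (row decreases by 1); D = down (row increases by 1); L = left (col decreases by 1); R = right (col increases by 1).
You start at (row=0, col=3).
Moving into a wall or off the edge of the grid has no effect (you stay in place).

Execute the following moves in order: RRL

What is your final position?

Answer: Final position: (row=0, col=3)

Derivation:
Start: (row=0, col=3)
  R (right): blocked, stay at (row=0, col=3)
  R (right): blocked, stay at (row=0, col=3)
  L (left): blocked, stay at (row=0, col=3)
Final: (row=0, col=3)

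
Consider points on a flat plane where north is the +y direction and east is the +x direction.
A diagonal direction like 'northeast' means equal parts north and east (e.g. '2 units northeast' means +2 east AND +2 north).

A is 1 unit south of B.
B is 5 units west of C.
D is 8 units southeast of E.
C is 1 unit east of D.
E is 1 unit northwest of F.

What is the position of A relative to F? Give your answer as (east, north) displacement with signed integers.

Place F at the origin (east=0, north=0).
  E is 1 unit northwest of F: delta (east=-1, north=+1); E at (east=-1, north=1).
  D is 8 units southeast of E: delta (east=+8, north=-8); D at (east=7, north=-7).
  C is 1 unit east of D: delta (east=+1, north=+0); C at (east=8, north=-7).
  B is 5 units west of C: delta (east=-5, north=+0); B at (east=3, north=-7).
  A is 1 unit south of B: delta (east=+0, north=-1); A at (east=3, north=-8).
Therefore A relative to F: (east=3, north=-8).

Answer: A is at (east=3, north=-8) relative to F.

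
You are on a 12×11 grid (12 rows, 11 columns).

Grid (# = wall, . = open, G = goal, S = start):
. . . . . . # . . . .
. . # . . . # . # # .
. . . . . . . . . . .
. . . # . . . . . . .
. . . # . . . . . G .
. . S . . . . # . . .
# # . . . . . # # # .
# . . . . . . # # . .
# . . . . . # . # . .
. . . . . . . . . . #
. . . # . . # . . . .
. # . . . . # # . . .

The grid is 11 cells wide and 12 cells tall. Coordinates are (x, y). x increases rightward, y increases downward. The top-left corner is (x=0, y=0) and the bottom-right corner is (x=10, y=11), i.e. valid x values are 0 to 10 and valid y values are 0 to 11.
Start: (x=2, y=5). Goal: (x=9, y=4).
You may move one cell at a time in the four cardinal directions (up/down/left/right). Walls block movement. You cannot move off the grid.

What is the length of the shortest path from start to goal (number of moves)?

BFS from (x=2, y=5) until reaching (x=9, y=4):
  Distance 0: (x=2, y=5)
  Distance 1: (x=2, y=4), (x=1, y=5), (x=3, y=5), (x=2, y=6)
  Distance 2: (x=2, y=3), (x=1, y=4), (x=0, y=5), (x=4, y=5), (x=3, y=6), (x=2, y=7)
  Distance 3: (x=2, y=2), (x=1, y=3), (x=0, y=4), (x=4, y=4), (x=5, y=5), (x=4, y=6), (x=1, y=7), (x=3, y=7), (x=2, y=8)
  Distance 4: (x=1, y=2), (x=3, y=2), (x=0, y=3), (x=4, y=3), (x=5, y=4), (x=6, y=5), (x=5, y=6), (x=4, y=7), (x=1, y=8), (x=3, y=8), (x=2, y=9)
  Distance 5: (x=1, y=1), (x=3, y=1), (x=0, y=2), (x=4, y=2), (x=5, y=3), (x=6, y=4), (x=6, y=6), (x=5, y=7), (x=4, y=8), (x=1, y=9), (x=3, y=9), (x=2, y=10)
  Distance 6: (x=1, y=0), (x=3, y=0), (x=0, y=1), (x=4, y=1), (x=5, y=2), (x=6, y=3), (x=7, y=4), (x=6, y=7), (x=5, y=8), (x=0, y=9), (x=4, y=9), (x=1, y=10), (x=2, y=11)
  Distance 7: (x=0, y=0), (x=2, y=0), (x=4, y=0), (x=5, y=1), (x=6, y=2), (x=7, y=3), (x=8, y=4), (x=5, y=9), (x=0, y=10), (x=4, y=10), (x=3, y=11)
  Distance 8: (x=5, y=0), (x=7, y=2), (x=8, y=3), (x=9, y=4), (x=8, y=5), (x=6, y=9), (x=5, y=10), (x=0, y=11), (x=4, y=11)  <- goal reached here
One shortest path (8 moves): (x=2, y=5) -> (x=3, y=5) -> (x=4, y=5) -> (x=5, y=5) -> (x=6, y=5) -> (x=6, y=4) -> (x=7, y=4) -> (x=8, y=4) -> (x=9, y=4)

Answer: Shortest path length: 8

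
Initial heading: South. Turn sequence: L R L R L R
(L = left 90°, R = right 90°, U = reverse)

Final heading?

Answer: Final heading: South

Derivation:
Start: South
  L (left (90° counter-clockwise)) -> East
  R (right (90° clockwise)) -> South
  L (left (90° counter-clockwise)) -> East
  R (right (90° clockwise)) -> South
  L (left (90° counter-clockwise)) -> East
  R (right (90° clockwise)) -> South
Final: South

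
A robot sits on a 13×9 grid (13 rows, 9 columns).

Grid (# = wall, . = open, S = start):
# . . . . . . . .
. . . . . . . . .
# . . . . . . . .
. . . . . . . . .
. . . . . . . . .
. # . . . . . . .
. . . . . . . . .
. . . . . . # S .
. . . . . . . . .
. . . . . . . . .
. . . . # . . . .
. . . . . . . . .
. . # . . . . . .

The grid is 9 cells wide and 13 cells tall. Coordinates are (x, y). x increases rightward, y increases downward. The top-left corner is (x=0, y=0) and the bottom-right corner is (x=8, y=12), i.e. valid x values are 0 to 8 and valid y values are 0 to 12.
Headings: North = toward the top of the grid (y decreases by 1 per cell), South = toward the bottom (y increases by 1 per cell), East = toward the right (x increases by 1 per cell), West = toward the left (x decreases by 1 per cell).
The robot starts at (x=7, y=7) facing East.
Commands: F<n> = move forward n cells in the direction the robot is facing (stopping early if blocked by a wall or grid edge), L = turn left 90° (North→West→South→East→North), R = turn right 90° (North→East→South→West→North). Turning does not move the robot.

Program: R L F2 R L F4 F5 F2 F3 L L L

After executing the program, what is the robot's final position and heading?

Start: (x=7, y=7), facing East
  R: turn right, now facing South
  L: turn left, now facing East
  F2: move forward 1/2 (blocked), now at (x=8, y=7)
  R: turn right, now facing South
  L: turn left, now facing East
  F4: move forward 0/4 (blocked), now at (x=8, y=7)
  F5: move forward 0/5 (blocked), now at (x=8, y=7)
  F2: move forward 0/2 (blocked), now at (x=8, y=7)
  F3: move forward 0/3 (blocked), now at (x=8, y=7)
  L: turn left, now facing North
  L: turn left, now facing West
  L: turn left, now facing South
Final: (x=8, y=7), facing South

Answer: Final position: (x=8, y=7), facing South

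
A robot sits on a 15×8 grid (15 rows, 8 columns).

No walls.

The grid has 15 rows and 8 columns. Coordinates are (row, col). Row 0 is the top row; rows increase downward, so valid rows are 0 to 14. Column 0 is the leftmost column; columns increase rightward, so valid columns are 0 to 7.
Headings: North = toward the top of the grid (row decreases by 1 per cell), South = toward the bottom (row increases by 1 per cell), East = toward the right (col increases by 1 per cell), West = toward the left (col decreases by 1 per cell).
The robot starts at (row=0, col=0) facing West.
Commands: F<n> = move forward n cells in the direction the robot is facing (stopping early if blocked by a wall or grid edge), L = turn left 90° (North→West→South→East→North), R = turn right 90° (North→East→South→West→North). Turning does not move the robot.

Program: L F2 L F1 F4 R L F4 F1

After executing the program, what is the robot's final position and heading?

Answer: Final position: (row=2, col=7), facing East

Derivation:
Start: (row=0, col=0), facing West
  L: turn left, now facing South
  F2: move forward 2, now at (row=2, col=0)
  L: turn left, now facing East
  F1: move forward 1, now at (row=2, col=1)
  F4: move forward 4, now at (row=2, col=5)
  R: turn right, now facing South
  L: turn left, now facing East
  F4: move forward 2/4 (blocked), now at (row=2, col=7)
  F1: move forward 0/1 (blocked), now at (row=2, col=7)
Final: (row=2, col=7), facing East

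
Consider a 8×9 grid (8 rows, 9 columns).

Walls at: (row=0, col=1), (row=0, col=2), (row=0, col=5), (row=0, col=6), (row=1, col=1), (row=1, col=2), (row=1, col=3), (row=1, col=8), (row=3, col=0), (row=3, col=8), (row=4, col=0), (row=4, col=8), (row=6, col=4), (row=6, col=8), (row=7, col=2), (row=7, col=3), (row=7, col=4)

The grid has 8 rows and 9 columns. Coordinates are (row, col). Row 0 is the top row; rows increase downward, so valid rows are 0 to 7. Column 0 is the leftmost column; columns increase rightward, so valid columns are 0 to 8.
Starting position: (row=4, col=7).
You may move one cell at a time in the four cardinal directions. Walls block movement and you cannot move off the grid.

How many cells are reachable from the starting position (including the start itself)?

BFS flood-fill from (row=4, col=7):
  Distance 0: (row=4, col=7)
  Distance 1: (row=3, col=7), (row=4, col=6), (row=5, col=7)
  Distance 2: (row=2, col=7), (row=3, col=6), (row=4, col=5), (row=5, col=6), (row=5, col=8), (row=6, col=7)
  Distance 3: (row=1, col=7), (row=2, col=6), (row=2, col=8), (row=3, col=5), (row=4, col=4), (row=5, col=5), (row=6, col=6), (row=7, col=7)
  Distance 4: (row=0, col=7), (row=1, col=6), (row=2, col=5), (row=3, col=4), (row=4, col=3), (row=5, col=4), (row=6, col=5), (row=7, col=6), (row=7, col=8)
  Distance 5: (row=0, col=8), (row=1, col=5), (row=2, col=4), (row=3, col=3), (row=4, col=2), (row=5, col=3), (row=7, col=5)
  Distance 6: (row=1, col=4), (row=2, col=3), (row=3, col=2), (row=4, col=1), (row=5, col=2), (row=6, col=3)
  Distance 7: (row=0, col=4), (row=2, col=2), (row=3, col=1), (row=5, col=1), (row=6, col=2)
  Distance 8: (row=0, col=3), (row=2, col=1), (row=5, col=0), (row=6, col=1)
  Distance 9: (row=2, col=0), (row=6, col=0), (row=7, col=1)
  Distance 10: (row=1, col=0), (row=7, col=0)
  Distance 11: (row=0, col=0)
Total reachable: 55 (grid has 55 open cells total)

Answer: Reachable cells: 55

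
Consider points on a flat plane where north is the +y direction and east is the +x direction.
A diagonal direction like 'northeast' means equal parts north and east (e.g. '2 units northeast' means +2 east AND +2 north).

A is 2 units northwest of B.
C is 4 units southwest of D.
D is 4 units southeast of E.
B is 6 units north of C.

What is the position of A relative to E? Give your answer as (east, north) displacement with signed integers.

Place E at the origin (east=0, north=0).
  D is 4 units southeast of E: delta (east=+4, north=-4); D at (east=4, north=-4).
  C is 4 units southwest of D: delta (east=-4, north=-4); C at (east=0, north=-8).
  B is 6 units north of C: delta (east=+0, north=+6); B at (east=0, north=-2).
  A is 2 units northwest of B: delta (east=-2, north=+2); A at (east=-2, north=0).
Therefore A relative to E: (east=-2, north=0).

Answer: A is at (east=-2, north=0) relative to E.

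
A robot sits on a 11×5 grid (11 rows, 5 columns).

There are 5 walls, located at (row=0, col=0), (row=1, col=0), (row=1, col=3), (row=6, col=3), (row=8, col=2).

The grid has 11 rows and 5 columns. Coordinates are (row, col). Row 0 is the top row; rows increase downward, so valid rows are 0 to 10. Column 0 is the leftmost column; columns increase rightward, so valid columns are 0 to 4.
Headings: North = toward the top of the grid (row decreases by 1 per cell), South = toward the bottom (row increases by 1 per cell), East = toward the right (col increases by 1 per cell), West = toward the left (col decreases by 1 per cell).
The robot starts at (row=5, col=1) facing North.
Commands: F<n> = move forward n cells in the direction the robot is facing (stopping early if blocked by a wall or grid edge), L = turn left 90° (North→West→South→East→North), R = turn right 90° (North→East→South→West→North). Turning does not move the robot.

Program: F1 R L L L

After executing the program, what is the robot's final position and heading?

Answer: Final position: (row=4, col=1), facing South

Derivation:
Start: (row=5, col=1), facing North
  F1: move forward 1, now at (row=4, col=1)
  R: turn right, now facing East
  L: turn left, now facing North
  L: turn left, now facing West
  L: turn left, now facing South
Final: (row=4, col=1), facing South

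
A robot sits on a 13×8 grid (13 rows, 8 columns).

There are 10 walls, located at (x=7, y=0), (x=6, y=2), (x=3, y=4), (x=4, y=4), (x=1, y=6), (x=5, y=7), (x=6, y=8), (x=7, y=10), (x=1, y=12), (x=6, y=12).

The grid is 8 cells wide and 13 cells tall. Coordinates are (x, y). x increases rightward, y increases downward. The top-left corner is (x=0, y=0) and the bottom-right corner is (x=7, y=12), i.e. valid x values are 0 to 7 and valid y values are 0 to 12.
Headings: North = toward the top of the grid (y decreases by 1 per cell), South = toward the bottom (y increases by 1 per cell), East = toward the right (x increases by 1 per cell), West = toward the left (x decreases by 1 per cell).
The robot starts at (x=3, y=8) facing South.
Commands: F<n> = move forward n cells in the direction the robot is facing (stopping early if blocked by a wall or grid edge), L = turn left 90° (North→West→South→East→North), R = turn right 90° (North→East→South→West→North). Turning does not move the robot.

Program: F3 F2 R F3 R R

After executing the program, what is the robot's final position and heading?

Start: (x=3, y=8), facing South
  F3: move forward 3, now at (x=3, y=11)
  F2: move forward 1/2 (blocked), now at (x=3, y=12)
  R: turn right, now facing West
  F3: move forward 1/3 (blocked), now at (x=2, y=12)
  R: turn right, now facing North
  R: turn right, now facing East
Final: (x=2, y=12), facing East

Answer: Final position: (x=2, y=12), facing East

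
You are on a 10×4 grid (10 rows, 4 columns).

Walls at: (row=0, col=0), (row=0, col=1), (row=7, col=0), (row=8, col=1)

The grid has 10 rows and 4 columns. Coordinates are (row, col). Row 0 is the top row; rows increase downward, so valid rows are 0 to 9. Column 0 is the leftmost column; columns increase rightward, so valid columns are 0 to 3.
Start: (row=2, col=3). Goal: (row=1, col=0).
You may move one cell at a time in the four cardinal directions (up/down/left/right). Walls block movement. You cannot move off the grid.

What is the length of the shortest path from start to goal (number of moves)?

BFS from (row=2, col=3) until reaching (row=1, col=0):
  Distance 0: (row=2, col=3)
  Distance 1: (row=1, col=3), (row=2, col=2), (row=3, col=3)
  Distance 2: (row=0, col=3), (row=1, col=2), (row=2, col=1), (row=3, col=2), (row=4, col=3)
  Distance 3: (row=0, col=2), (row=1, col=1), (row=2, col=0), (row=3, col=1), (row=4, col=2), (row=5, col=3)
  Distance 4: (row=1, col=0), (row=3, col=0), (row=4, col=1), (row=5, col=2), (row=6, col=3)  <- goal reached here
One shortest path (4 moves): (row=2, col=3) -> (row=2, col=2) -> (row=2, col=1) -> (row=2, col=0) -> (row=1, col=0)

Answer: Shortest path length: 4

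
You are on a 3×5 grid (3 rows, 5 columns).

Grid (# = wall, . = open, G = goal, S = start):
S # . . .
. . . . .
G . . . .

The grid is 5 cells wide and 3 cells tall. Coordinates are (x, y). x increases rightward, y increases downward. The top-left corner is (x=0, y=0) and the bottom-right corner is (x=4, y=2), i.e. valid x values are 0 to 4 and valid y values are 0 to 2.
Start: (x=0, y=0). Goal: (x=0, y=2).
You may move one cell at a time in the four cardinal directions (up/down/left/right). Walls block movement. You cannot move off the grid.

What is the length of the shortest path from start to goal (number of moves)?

Answer: Shortest path length: 2

Derivation:
BFS from (x=0, y=0) until reaching (x=0, y=2):
  Distance 0: (x=0, y=0)
  Distance 1: (x=0, y=1)
  Distance 2: (x=1, y=1), (x=0, y=2)  <- goal reached here
One shortest path (2 moves): (x=0, y=0) -> (x=0, y=1) -> (x=0, y=2)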